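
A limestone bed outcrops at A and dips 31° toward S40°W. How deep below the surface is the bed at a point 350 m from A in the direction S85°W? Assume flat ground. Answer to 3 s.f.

The hole lies 45° from the dip direction, so the down-dip offset is 350 × cos 45° = 247.49 m.
Depth = down-dip offset × tan(dip) = 247.49 × tan 31° = 247.49 × 0.6009
Depth = 148.71 m

149 m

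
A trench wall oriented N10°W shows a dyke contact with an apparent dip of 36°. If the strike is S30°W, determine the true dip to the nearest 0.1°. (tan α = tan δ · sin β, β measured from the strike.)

48.5°

The section is 40° from the strike.
tan(true dip) = tan 36° / sin 40° = 1.1303
δ = arctan(1.1303) = 48.50°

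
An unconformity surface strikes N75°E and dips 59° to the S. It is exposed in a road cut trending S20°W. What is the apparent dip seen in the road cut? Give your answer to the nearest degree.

Angle between strike (N75°E) and section (S20°W): β = 55°.
tan α = tan 59° × sin 55° = 1.6643 × 0.8192 = 1.3633
α = arctan(1.3633) = 53.74°

54°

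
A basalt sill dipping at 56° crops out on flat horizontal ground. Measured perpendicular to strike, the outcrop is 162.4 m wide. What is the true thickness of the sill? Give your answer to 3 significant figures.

True thickness t = w · sin(dip) = 162.4 × sin 56°
t = 162.4 × 0.8290 = 134.636 m

135 m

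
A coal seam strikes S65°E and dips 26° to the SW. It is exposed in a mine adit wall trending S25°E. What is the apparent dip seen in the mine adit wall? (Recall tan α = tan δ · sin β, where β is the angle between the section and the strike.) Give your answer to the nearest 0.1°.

17.4°

The section lies 40° from the strike.
tan α = tan 26° × sin 40° = 0.4877 × 0.6428 = 0.3135
apparent dip = arctan 0.3135 = 17.41°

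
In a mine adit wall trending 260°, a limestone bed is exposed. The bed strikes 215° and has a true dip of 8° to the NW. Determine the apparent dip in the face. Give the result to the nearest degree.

6°

The section lies 45° from the strike.
tan α = tan 8° × sin 45° = 0.1405 × 0.7071 = 0.0994
α = arctan(0.0994) = 5.68°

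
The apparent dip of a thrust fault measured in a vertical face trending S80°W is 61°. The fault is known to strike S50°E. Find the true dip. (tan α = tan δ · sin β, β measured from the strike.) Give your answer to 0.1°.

67.0°

β = acute angle between strike S50°E and section S80°W = 50°.
tan(true dip) = tan 61° / sin 50° = 2.3550
true dip = arctan 2.3550 = 66.99°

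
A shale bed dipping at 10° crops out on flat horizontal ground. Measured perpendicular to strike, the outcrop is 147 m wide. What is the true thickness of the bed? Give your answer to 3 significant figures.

25.5 m

True thickness t = w · sin(dip) = 147 × sin 10°
t = 147 × 0.1736 = 25.526 m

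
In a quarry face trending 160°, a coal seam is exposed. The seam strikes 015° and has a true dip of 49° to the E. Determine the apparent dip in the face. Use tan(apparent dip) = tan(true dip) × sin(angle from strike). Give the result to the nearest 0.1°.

The strike is 015° and the section trends 160°; the acute angle between them is β = 35°.
tan α = tan 49° × sin 35° = 1.1504 × 0.5736 = 0.6598
apparent dip = arctan 0.6598 = 33.42°

33.4°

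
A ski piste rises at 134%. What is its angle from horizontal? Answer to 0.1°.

tan θ = 134/100 = 1.3400
θ = arctan(1.3400) = 53.27°

53.3°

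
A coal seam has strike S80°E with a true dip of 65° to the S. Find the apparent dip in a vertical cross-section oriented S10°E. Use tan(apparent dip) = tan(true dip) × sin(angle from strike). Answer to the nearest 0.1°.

63.6°

The strike is S80°E and the section trends S10°E; the acute angle between them is β = 70°.
tan α = tan 65° × sin 70° = 2.1445 × 0.9397 = 2.0152
apparent dip = arctan 2.0152 = 63.61°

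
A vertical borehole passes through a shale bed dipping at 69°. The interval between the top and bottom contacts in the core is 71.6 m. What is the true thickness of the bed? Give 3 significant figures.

25.7 m

True thickness t = h · cos(dip) = 71.6 × cos 69°
t = 71.6 × 0.3584 = 25.659 m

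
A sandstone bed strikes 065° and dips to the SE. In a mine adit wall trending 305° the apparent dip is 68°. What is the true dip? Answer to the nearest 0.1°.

70.7°

The section is 60° from the strike.
tan(true dip) = tan 68° / sin 60° = 2.8580
δ = arctan(2.8580) = 70.72°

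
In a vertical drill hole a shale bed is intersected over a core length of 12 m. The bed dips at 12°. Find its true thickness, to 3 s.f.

11.7 m

True thickness t = h · cos(dip) = 12 × cos 12°
t = 12 × 0.9781 = 11.738 m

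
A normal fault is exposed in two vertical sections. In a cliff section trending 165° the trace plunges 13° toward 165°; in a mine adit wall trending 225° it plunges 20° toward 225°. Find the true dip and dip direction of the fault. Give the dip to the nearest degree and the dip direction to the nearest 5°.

The two traces are lines in the plane: v₁ = (sin 165°·cos 13°, cos 165°·cos 13°, −sin 13°), v₂ = (sin 225°·cos 20°, cos 225°·cos 20°, −sin 20°).
The plane normal is n = v₁ × v₂ ∝ (-0.172, -0.236, 0.793).
True dip = arccos(n_z / |n|) = arccos(0.9384) = 20.2°.
Dip direction = atan2(-0.172, -0.236) = 216° (azimuth of n's horizontal projection).

true dip 20°, dip direction 215°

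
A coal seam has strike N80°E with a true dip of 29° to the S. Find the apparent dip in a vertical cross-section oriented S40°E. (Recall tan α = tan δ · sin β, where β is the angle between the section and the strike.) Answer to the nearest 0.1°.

25.6°

The strike is N80°E and the section trends S40°E; the acute angle between them is β = 60°.
tan α = tan 29° × sin 60° = 0.5543 × 0.8660 = 0.4800
apparent dip = arctan 0.4800 = 25.64°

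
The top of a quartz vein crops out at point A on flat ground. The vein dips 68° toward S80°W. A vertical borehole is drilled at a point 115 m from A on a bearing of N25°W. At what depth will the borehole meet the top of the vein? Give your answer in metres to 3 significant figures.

73.7 m

The hole lies 75° from the dip direction, so the down-dip offset is 115 × cos 75° = 29.76 m.
Depth = down-dip offset × tan(dip) = 29.76 × tan 68° = 29.76 × 2.4751
Depth = 73.67 m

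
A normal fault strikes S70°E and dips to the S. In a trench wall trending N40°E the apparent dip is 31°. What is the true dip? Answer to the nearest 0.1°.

The section is 70° from the strike.
tan(true dip) = tan 31° / sin 70° = 0.6394
δ = arctan(0.6394) = 32.60°

32.6°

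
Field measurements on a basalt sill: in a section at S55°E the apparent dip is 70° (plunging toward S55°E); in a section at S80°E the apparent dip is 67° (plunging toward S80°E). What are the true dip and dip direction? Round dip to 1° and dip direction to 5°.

Each apparent-dip line lies in the plane. As unit vectors (x east, y north, z up), v₁ plunges 70°→S55°E and v₂ plunges 67°→S80°E.
n = v₁ × v₂ = (0.117, -0.104, 0.056) (taken with n_z > 0).
tan δ = √(n_x²+n_y²)/n_z = 0.156/0.056, so δ = 70.1°.
Dip direction = azimuth of (n_x, n_y) = atan2(0.117, -0.104) = 132°.

true dip 70°, dip direction 130°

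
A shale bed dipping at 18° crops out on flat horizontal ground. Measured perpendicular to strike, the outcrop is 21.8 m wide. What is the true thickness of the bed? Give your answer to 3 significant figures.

True thickness t = w · sin(dip) = 21.8 × sin 18°
t = 21.8 × 0.3090 = 6.737 m

6.74 m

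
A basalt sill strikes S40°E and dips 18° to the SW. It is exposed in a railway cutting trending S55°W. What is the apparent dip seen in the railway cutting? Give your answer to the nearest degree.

18°

The strike is S40°E and the section trends S55°W; the acute angle between them is β = 85°.
tan α = tan 18° × sin 85° = 0.3249 × 0.9962 = 0.3237
apparent dip = arctan 0.3237 = 17.94°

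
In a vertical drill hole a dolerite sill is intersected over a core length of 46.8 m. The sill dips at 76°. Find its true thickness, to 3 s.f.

11.3 m

True thickness t = h · cos(dip) = 46.8 × cos 76°
t = 46.8 × 0.2419 = 11.322 m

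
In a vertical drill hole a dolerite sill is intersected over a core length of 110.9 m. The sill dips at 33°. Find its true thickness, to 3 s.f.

93.0 m

True thickness t = h · cos(dip) = 110.9 × cos 33°
t = 110.9 × 0.8387 = 93.009 m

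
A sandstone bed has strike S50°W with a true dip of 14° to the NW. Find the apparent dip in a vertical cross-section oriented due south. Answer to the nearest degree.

11°

Angle between strike (S50°W) and section (due south): β = 50°.
tan α = tan 14° × sin 50° = 0.2493 × 0.7660 = 0.1910
apparent dip = arctan 0.1910 = 10.81°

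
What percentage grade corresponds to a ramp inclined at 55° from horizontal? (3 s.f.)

143%

grade % = 100 × tan 55° = 100 × 1.4281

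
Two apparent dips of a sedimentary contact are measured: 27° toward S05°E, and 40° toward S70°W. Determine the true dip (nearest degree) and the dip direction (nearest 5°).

Represent each trace as a vector plunging at its apparent dip toward its trend (east-north-up frame): v₁ = (0.078, -0.888, -0.454), v₂ = (-0.720, -0.262, -0.643).
n = v₁ × v₂ = (-0.452, -0.377, 0.659) (taken with n_z > 0).
Dip δ = arctan(|n_h|/n_z) = arctan(0.588/0.659) = 41.7°.
The horizontal component of n points toward azimuth atan2(n_x, n_y) = 230°, the dip direction.

true dip 42°, dip direction 230°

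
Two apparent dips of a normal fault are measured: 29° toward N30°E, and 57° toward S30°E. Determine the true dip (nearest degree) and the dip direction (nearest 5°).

true dip 65°, dip direction 105°

Each apparent-dip line lies in the plane. As unit vectors (x east, y north, z up), v₁ plunges 29°→N30°E and v₂ plunges 57°→S30°E.
The plane normal is n = v₁ × v₂ ∝ (0.864, -0.235, 0.413).
True dip = arccos(n_z / |n|) = arccos(0.4185) = 65.3°.
Dip direction = azimuth of (n_x, n_y) = atan2(0.864, -0.235) = 105°.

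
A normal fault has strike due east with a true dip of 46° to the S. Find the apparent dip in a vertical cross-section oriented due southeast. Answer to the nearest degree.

The strike is due east and the section trends due southeast; the acute angle between them is β = 45°.
tan(apparent dip) = tan 46° · sin 45° = 0.7322
apparent dip = arctan 0.7322 = 36.21°

36°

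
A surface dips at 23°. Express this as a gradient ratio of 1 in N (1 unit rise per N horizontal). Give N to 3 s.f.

1 : N means tan θ = 1/N, so N = 1/tan 23° = 1/0.4245

1 in 2.36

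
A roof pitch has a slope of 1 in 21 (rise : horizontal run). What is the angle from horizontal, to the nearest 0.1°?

tan θ = 1/21 = 0.0476
θ = arctan(0.0476) = 2.73°

2.7°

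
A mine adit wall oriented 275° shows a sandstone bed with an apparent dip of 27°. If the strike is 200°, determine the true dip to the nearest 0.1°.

β = acute angle between strike 200° and section 275° = 75°.
tan(true dip) = tan 27° / sin 75° = 0.5275
δ = arctan(0.5275) = 27.81°

27.8°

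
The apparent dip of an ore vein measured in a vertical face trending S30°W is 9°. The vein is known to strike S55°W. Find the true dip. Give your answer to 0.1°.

20.5°

β = acute angle between strike S55°W and section S30°W = 25°.
tan δ = tan α / sin β = tan 9° / sin 25° = 0.1584 / 0.4226 = 0.3748
δ = arctan(0.3748) = 20.54°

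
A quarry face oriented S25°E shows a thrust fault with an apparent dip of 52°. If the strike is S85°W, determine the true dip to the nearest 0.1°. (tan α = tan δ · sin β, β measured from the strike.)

53.7°

The section is 70° from the strike.
tan(true dip) = tan 52° / sin 70° = 1.3621
true dip = arctan 1.3621 = 53.72°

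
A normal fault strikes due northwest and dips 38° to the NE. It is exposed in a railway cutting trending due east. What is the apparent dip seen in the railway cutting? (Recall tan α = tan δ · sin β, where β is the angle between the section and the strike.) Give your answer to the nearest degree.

29°

The strike is due northwest and the section trends due east; the acute angle between them is β = 45°.
tan α = tan 38° × sin 45° = 0.7813 × 0.7071 = 0.5525
apparent dip = arctan 0.5525 = 28.92°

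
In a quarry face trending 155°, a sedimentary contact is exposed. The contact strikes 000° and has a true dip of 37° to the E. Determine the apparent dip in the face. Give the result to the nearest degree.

18°

The section lies 25° from the strike.
tan(apparent dip) = tan 37° · sin 25° = 0.3185
apparent dip = arctan 0.3185 = 17.66°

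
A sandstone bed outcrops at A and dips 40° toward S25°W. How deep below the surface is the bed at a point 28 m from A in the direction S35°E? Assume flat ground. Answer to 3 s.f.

The hole lies 60° from the dip direction, so the down-dip offset is 28 × cos 60° = 14.00 m.
Depth = down-dip offset × tan(dip) = 14.00 × tan 40° = 14.00 × 0.8391
Depth = 11.75 m

11.7 m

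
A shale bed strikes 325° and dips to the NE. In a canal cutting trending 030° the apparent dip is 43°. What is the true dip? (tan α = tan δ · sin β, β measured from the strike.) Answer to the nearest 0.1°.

45.8°

β = acute angle between strike 325° and section 030° = 65°.
tan(true dip) = tan 43° / sin 65° = 1.0289
δ = arctan(1.0289) = 45.82°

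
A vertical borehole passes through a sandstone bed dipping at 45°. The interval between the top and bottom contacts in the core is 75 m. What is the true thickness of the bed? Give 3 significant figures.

True thickness t = h · cos(dip) = 75 × cos 45°
t = 75 × 0.7071 = 53.033 m

53.0 m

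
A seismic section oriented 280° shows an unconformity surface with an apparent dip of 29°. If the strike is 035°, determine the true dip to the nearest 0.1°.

31.5°

β = acute angle between strike 035° and section 280° = 65°.
tan(true dip) = tan 29° / sin 65° = 0.6116
δ = arctan(0.6116) = 31.45°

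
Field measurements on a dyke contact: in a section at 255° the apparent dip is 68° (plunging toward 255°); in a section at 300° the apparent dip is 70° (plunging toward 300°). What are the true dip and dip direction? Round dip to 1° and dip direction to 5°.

Represent each trace as a vector plunging at its apparent dip toward its trend (east-north-up frame): v₁ = (-0.362, -0.097, -0.927), v₂ = (-0.296, 0.171, -0.940).
n = v₁ × v₂ = (-0.250, 0.065, 0.091) (taken with n_z > 0).
tan δ = √(n_x²+n_y²)/n_z = 0.258/0.091, so δ = 70.7°.
The horizontal component of n points toward azimuth atan2(n_x, n_y) = 285°, the dip direction.

true dip 71°, dip direction 285°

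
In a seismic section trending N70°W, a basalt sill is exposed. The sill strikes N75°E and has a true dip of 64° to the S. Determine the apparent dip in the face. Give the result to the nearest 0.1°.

49.6°

The strike is N75°E and the section trends N70°W; the acute angle between them is β = 35°.
tan α = tan 64° × sin 35° = 2.0503 × 0.5736 = 1.1760
apparent dip = arctan 1.1760 = 49.62°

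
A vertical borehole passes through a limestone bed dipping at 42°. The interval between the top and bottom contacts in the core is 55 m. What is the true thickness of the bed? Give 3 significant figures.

40.9 m

True thickness t = h · cos(dip) = 55 × cos 42°
t = 55 × 0.7431 = 40.873 m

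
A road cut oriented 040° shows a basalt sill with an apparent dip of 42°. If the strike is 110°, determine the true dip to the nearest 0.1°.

43.8°

The section is 70° from the strike.
tan δ = tan α / sin β = tan 42° / sin 70° = 0.9004 / 0.9397 = 0.9582
true dip = arctan 0.9582 = 43.78°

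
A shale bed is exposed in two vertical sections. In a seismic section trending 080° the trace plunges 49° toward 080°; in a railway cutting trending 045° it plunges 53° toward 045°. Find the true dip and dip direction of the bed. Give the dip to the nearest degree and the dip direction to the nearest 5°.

Represent each trace as a vector plunging at its apparent dip toward its trend (east-north-up frame): v₁ = (0.646, 0.114, -0.755), v₂ = (0.426, 0.426, -0.799).
Cross product v₁ × v₂ gives the pole to the plane: n ∝ (0.230, 0.195, 0.226).
Dip δ = arctan(|n_h|/n_z) = arctan(0.302/0.226) = 53.1°.
Dip direction = atan2(0.230, 0.195) = 50° (azimuth of n's horizontal projection).

true dip 53°, dip direction 050°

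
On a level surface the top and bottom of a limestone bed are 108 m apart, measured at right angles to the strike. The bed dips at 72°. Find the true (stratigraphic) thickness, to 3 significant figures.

True thickness t = w · sin(dip) = 108 × sin 72°
t = 108 × 0.9511 = 102.714 m

103 m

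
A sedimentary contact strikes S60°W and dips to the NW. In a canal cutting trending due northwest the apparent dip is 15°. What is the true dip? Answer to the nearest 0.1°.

15.5°

β = acute angle between strike S60°W and section due northwest = 75°.
tan(true dip) = tan 15° / sin 75° = 0.2774
true dip = arctan 0.2774 = 15.50°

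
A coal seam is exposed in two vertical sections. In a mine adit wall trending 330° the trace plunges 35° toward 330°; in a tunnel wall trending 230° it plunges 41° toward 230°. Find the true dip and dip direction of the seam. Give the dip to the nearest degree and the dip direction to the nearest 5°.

Represent each trace as a vector plunging at its apparent dip toward its trend (east-north-up frame): v₁ = (-0.410, 0.709, -0.574), v₂ = (-0.578, -0.485, -0.656).
n = v₁ × v₂ = (-0.744, 0.063, 0.609) (taken with n_z > 0).
True dip = arccos(n_z / |n|) = arccos(0.6321) = 50.8°.
Dip direction = atan2(-0.744, 0.063) = 275° (azimuth of n's horizontal projection).

true dip 51°, dip direction 275°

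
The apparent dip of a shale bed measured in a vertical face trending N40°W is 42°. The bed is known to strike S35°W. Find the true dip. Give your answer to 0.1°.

The section is 75° from the strike.
tan(true dip) = tan 42° / sin 75° = 0.9322
true dip = arctan 0.9322 = 42.99°

43.0°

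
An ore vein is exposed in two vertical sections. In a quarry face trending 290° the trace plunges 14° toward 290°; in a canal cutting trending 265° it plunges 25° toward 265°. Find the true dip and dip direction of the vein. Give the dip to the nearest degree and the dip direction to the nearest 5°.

true dip 32°, dip direction 225°

The two traces are lines in the plane: v₁ = (sin 290°·cos 14°, cos 290°·cos 14°, −sin 14°), v₂ = (sin 265°·cos 25°, cos 265°·cos 25°, −sin 25°).
Cross product v₁ × v₂ gives the pole to the plane: n ∝ (-0.159, -0.167, 0.372).
tan δ = √(n_x²+n_y²)/n_z = 0.231/0.372, so δ = 31.8°.
Dip direction = atan2(-0.159, -0.167) = 224° (azimuth of n's horizontal projection).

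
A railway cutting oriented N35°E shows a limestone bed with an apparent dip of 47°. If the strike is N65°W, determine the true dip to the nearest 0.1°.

The section is 80° from the strike.
tan δ = tan α / sin β = tan 47° / sin 80° = 1.0724 / 0.9848 = 1.0889
δ = arctan(1.0889) = 47.44°

47.4°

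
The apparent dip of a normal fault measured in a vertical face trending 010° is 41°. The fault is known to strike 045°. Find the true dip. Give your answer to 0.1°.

The section is 35° from the strike.
tan δ = tan α / sin β = tan 41° / sin 35° = 0.8693 / 0.5736 = 1.5156
true dip = arctan 1.5156 = 56.58°

56.6°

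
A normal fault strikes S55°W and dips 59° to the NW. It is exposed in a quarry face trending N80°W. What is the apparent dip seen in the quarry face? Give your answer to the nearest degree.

The strike is S55°W and the section trends N80°W; the acute angle between them is β = 45°.
tan α = tan 59° × sin 45° = 1.6643 × 0.7071 = 1.1768
apparent dip = arctan 1.1768 = 49.64°

50°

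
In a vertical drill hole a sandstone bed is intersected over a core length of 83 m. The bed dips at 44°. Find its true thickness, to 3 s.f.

True thickness t = h · cos(dip) = 83 × cos 44°
t = 83 × 0.7193 = 59.705 m

59.7 m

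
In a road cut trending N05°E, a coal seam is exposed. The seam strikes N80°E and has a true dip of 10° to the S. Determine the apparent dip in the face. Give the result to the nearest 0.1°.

9.7°

Angle between strike (N80°E) and section (N05°E): β = 75°.
tan α = tan 10° × sin 75° = 0.1763 × 0.9659 = 0.1703
apparent dip = arctan 0.1703 = 9.67°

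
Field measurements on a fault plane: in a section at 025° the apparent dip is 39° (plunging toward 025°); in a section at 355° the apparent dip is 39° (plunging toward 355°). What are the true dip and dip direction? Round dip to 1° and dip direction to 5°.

true dip 40°, dip direction 010°

Represent each trace as a vector plunging at its apparent dip toward its trend (east-north-up frame): v₁ = (0.328, 0.704, -0.629), v₂ = (-0.068, 0.774, -0.629).
The plane normal is n = v₁ × v₂ ∝ (0.044, 0.249, 0.302).
Dip δ = arctan(|n_h|/n_z) = arctan(0.253/0.302) = 40.0°.
Dip direction = atan2(0.044, 0.249) = 10° (azimuth of n's horizontal projection).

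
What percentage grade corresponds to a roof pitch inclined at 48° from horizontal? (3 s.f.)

111%

grade % = 100 × tan 48° = 100 × 1.1106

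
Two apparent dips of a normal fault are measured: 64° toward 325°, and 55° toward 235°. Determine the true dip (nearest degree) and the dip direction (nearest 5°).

Represent each trace as a vector plunging at its apparent dip toward its trend (east-north-up frame): v₁ = (-0.251, 0.359, -0.899), v₂ = (-0.470, -0.329, -0.819).
n = v₁ × v₂ = (-0.590, 0.216, 0.251) (taken with n_z > 0).
tan δ = √(n_x²+n_y²)/n_z = 0.628/0.251, so δ = 68.2°.
The horizontal component of n points toward azimuth atan2(n_x, n_y) = 290°, the dip direction.

true dip 68°, dip direction 290°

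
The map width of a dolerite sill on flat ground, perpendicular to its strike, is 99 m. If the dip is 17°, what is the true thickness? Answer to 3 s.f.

28.9 m

True thickness t = w · sin(dip) = 99 × sin 17°
t = 99 × 0.2924 = 28.945 m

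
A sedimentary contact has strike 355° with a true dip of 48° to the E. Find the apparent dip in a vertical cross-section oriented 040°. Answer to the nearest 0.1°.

38.1°

The section lies 45° from the strike.
tan(apparent dip) = tan 48° · sin 45° = 0.7853
apparent dip = arctan 0.7853 = 38.14°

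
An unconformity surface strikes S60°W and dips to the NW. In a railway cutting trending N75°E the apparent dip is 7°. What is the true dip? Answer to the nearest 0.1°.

β = acute angle between strike S60°W and section N75°E = 15°.
tan δ = tan α / sin β = tan 7° / sin 15° = 0.1228 / 0.2588 = 0.4744
true dip = arctan 0.4744 = 25.38°

25.4°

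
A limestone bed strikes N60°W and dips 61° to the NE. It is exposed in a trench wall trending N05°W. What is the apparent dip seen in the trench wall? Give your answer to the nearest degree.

The section lies 55° from the strike.
tan α = tan 61° × sin 55° = 1.8040 × 0.8192 = 1.4778
α = arctan(1.4778) = 55.91°

56°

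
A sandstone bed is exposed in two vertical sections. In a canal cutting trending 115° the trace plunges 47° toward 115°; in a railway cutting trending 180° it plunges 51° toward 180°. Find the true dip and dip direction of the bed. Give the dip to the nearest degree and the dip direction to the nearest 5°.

true dip 54°, dip direction 155°

The two traces are lines in the plane: v₁ = (sin 115°·cos 47°, cos 115°·cos 47°, −sin 47°), v₂ = (sin 180°·cos 51°, cos 180°·cos 51°, −sin 51°).
Cross product v₁ × v₂ gives the pole to the plane: n ∝ (0.236, -0.480, 0.389).
True dip = arccos(n_z / |n|) = arccos(0.5878) = 54.0°.
The horizontal component of n points toward azimuth atan2(n_x, n_y) = 154°, the dip direction.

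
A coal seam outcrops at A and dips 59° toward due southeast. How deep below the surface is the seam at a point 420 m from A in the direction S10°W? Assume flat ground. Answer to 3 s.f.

401 m

The hole lies 55° from the dip direction, so the down-dip offset is 420 × cos 55° = 240.90 m.
Depth = down-dip offset × tan(dip) = 240.90 × tan 59° = 240.90 × 1.6643
Depth = 400.93 m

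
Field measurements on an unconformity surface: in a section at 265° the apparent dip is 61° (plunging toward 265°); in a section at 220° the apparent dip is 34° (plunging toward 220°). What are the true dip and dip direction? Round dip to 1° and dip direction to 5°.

true dip 63°, dip direction 290°

Represent each trace as a vector plunging at its apparent dip toward its trend (east-north-up frame): v₁ = (-0.483, -0.042, -0.875), v₂ = (-0.533, -0.635, -0.559).
The plane normal is n = v₁ × v₂ ∝ (-0.532, 0.196, 0.284).
Dip δ = arctan(|n_h|/n_z) = arctan(0.567/0.284) = 63.4°.
The horizontal component of n points toward azimuth atan2(n_x, n_y) = 290°, the dip direction.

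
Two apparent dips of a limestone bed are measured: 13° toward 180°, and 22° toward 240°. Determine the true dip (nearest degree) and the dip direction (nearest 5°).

true dip 22°, dip direction 235°

Represent each trace as a vector plunging at its apparent dip toward its trend (east-north-up frame): v₁ = (0.000, -0.974, -0.225), v₂ = (-0.803, -0.464, -0.375).
Cross product v₁ × v₂ gives the pole to the plane: n ∝ (-0.261, -0.181, 0.782).
tan δ = √(n_x²+n_y²)/n_z = 0.317/0.782, so δ = 22.1°.
Dip direction = azimuth of (n_x, n_y) = atan2(-0.261, -0.181) = 235°.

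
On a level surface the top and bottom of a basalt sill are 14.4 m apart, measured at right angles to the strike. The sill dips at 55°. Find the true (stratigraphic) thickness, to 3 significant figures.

True thickness t = w · sin(dip) = 14.4 × sin 55°
t = 14.4 × 0.8192 = 11.796 m

11.8 m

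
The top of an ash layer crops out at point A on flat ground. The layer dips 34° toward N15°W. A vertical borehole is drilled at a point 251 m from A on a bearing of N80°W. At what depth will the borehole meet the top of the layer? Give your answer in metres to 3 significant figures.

71.5 m

The hole lies 65° from the dip direction, so the down-dip offset is 251 × cos 65° = 106.08 m.
Depth = down-dip offset × tan(dip) = 106.08 × tan 34° = 106.08 × 0.6745
Depth = 71.55 m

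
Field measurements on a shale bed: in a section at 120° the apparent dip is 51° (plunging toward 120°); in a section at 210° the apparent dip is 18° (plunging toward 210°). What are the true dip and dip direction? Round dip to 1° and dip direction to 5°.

Each apparent-dip line lies in the plane. As unit vectors (x east, y north, z up), v₁ plunges 51°→120° and v₂ plunges 18°→210°.
The plane normal is n = v₁ × v₂ ∝ (0.543, -0.538, 0.599).
tan δ = √(n_x²+n_y²)/n_z = 0.764/0.599, so δ = 51.9°.
Dip direction = atan2(0.543, -0.538) = 135° (azimuth of n's horizontal projection).

true dip 52°, dip direction 135°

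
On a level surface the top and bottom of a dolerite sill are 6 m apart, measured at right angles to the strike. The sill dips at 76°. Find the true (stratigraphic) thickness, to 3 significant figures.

True thickness t = w · sin(dip) = 6 × sin 76°
t = 6 × 0.9703 = 5.822 m

5.82 m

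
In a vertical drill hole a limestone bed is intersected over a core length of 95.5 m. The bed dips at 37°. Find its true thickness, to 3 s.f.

76.3 m

True thickness t = h · cos(dip) = 95.5 × cos 37°
t = 95.5 × 0.7986 = 76.270 m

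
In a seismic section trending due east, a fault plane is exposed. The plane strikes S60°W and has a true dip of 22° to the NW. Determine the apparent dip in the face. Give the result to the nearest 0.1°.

Angle between strike (S60°W) and section (due east): β = 30°.
tan(apparent dip) = tan 22° · sin 30° = 0.2020
apparent dip = arctan 0.2020 = 11.42°

11.4°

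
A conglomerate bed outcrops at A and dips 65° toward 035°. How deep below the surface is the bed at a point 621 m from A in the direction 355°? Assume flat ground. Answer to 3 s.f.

1020 m

The hole lies 40° from the dip direction, so the down-dip offset is 621 × cos 40° = 475.71 m.
Depth = down-dip offset × tan(dip) = 475.71 × tan 65° = 475.71 × 2.1445
Depth = 1020.17 m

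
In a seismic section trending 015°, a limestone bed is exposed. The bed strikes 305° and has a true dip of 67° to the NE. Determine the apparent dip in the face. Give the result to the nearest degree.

66°

The section lies 70° from the strike.
tan(apparent dip) = tan 67° · sin 70° = 2.2138
α = arctan(2.2138) = 65.69°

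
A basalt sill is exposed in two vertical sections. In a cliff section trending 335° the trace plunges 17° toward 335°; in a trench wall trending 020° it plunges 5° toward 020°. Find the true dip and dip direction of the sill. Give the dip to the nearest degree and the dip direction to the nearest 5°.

true dip 20°, dip direction 305°

Represent each trace as a vector plunging at its apparent dip toward its trend (east-north-up frame): v₁ = (-0.404, 0.867, -0.292), v₂ = (0.341, 0.936, -0.087).
The plane normal is n = v₁ × v₂ ∝ (-0.198, 0.135, 0.674).
tan δ = √(n_x²+n_y²)/n_z = 0.240/0.674, so δ = 19.6°.
The horizontal component of n points toward azimuth atan2(n_x, n_y) = 304°, the dip direction.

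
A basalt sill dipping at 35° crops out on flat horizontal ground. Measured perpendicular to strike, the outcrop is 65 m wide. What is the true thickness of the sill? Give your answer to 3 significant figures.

37.3 m

True thickness t = w · sin(dip) = 65 × sin 35°
t = 65 × 0.5736 = 37.282 m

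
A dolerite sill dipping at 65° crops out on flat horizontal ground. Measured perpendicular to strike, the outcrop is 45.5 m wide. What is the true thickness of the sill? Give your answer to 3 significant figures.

41.2 m

True thickness t = w · sin(dip) = 45.5 × sin 65°
t = 45.5 × 0.9063 = 41.237 m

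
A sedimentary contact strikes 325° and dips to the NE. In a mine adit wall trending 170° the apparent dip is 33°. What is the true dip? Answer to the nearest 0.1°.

The section is 25° from the strike.
tan(true dip) = tan 33° / sin 25° = 1.5366
δ = arctan(1.5366) = 56.94°

56.9°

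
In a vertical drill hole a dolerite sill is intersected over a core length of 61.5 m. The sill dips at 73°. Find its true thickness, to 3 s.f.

18.0 m

True thickness t = h · cos(dip) = 61.5 × cos 73°
t = 61.5 × 0.2924 = 17.981 m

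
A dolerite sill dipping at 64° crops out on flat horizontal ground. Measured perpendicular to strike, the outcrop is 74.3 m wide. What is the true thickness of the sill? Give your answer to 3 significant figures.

True thickness t = w · sin(dip) = 74.3 × sin 64°
t = 74.3 × 0.8988 = 66.780 m

66.8 m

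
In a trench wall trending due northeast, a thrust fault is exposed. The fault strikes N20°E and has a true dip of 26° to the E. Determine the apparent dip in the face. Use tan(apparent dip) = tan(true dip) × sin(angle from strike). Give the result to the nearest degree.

The strike is N20°E and the section trends due northeast; the acute angle between them is β = 25°.
tan α = tan 26° × sin 25° = 0.4877 × 0.4226 = 0.2061
apparent dip = arctan 0.2061 = 11.65°

12°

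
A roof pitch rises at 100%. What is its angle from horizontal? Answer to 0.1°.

tan θ = 100/100 = 1.0000
θ = arctan(1.0000) = 45.00°

45.0°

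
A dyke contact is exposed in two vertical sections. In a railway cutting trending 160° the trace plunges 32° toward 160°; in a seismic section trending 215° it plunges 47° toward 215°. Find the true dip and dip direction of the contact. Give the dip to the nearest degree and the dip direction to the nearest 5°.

true dip 47°, dip direction 215°

Represent each trace as a vector plunging at its apparent dip toward its trend (east-north-up frame): v₁ = (0.290, -0.797, -0.530), v₂ = (-0.391, -0.559, -0.731).
n = v₁ × v₂ = (-0.287, -0.419, 0.474) (taken with n_z > 0).
True dip = arccos(n_z / |n|) = arccos(0.6820) = 47.0°.
The horizontal component of n points toward azimuth atan2(n_x, n_y) = 214°, the dip direction.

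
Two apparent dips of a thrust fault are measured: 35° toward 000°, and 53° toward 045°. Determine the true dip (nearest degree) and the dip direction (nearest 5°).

true dip 54°, dip direction 060°

The two traces are lines in the plane: v₁ = (sin 0°·cos 35°, cos 0°·cos 35°, −sin 35°), v₂ = (sin 45°·cos 53°, cos 45°·cos 53°, −sin 53°).
n = v₁ × v₂ = (0.410, 0.244, 0.349) (taken with n_z > 0).
True dip = arccos(n_z / |n|) = arccos(0.5898) = 53.9°.
The horizontal component of n points toward azimuth atan2(n_x, n_y) = 59°, the dip direction.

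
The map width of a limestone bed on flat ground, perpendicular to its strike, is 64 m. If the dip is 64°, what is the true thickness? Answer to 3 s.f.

57.5 m

True thickness t = w · sin(dip) = 64 × sin 64°
t = 64 × 0.8988 = 57.523 m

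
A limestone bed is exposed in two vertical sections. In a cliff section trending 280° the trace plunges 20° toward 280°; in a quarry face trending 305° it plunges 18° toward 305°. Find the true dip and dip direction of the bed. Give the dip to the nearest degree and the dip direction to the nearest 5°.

Each apparent-dip line lies in the plane. As unit vectors (x east, y north, z up), v₁ plunges 20°→280° and v₂ plunges 18°→305°.
Cross product v₁ × v₂ gives the pole to the plane: n ∝ (-0.136, 0.020, 0.378).
Dip δ = arctan(|n_h|/n_z) = arctan(0.138/0.378) = 20.0°.
Dip direction = atan2(-0.136, 0.020) = 278° (azimuth of n's horizontal projection).

true dip 20°, dip direction 280°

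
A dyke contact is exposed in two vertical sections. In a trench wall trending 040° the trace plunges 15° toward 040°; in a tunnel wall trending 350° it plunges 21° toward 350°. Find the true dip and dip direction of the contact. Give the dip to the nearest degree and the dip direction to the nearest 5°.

Represent each trace as a vector plunging at its apparent dip toward its trend (east-north-up frame): v₁ = (0.621, 0.740, -0.259), v₂ = (-0.162, 0.919, -0.358).
n = v₁ × v₂ = (-0.027, 0.264, 0.691) (taken with n_z > 0).
True dip = arccos(n_z / |n|) = arccos(0.9333) = 21.0°.
Dip direction = atan2(-0.027, 0.264) = 354° (azimuth of n's horizontal projection).

true dip 21°, dip direction 355°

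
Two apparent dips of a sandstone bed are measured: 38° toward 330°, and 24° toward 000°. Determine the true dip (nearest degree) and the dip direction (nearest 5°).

Represent each trace as a vector plunging at its apparent dip toward its trend (east-north-up frame): v₁ = (-0.394, 0.682, -0.616), v₂ = (0.000, 0.914, -0.407).
n = v₁ × v₂ = (-0.285, 0.160, 0.360) (taken with n_z > 0).
tan δ = √(n_x²+n_y²)/n_z = 0.327/0.360, so δ = 42.2°.
The horizontal component of n points toward azimuth atan2(n_x, n_y) = 299°, the dip direction.

true dip 42°, dip direction 300°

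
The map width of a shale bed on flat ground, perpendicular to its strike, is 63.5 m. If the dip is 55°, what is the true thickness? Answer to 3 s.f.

True thickness t = w · sin(dip) = 63.5 × sin 55°
t = 63.5 × 0.8192 = 52.016 m

52.0 m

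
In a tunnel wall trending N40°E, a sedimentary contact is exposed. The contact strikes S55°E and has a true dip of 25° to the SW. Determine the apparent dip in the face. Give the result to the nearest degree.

25°

The strike is S55°E and the section trends N40°E; the acute angle between them is β = 85°.
tan α = tan 25° × sin 85° = 0.4663 × 0.9962 = 0.4645
apparent dip = arctan 0.4645 = 24.92°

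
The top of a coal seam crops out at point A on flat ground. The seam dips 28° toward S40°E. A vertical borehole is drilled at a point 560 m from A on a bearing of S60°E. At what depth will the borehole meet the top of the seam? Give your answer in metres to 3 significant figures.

The hole lies 20° from the dip direction, so the down-dip offset is 560 × cos 20° = 526.23 m.
Depth = down-dip offset × tan(dip) = 526.23 × tan 28° = 526.23 × 0.5317
Depth = 279.80 m

280 m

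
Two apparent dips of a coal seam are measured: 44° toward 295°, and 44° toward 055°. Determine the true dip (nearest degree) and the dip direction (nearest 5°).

Represent each trace as a vector plunging at its apparent dip toward its trend (east-north-up frame): v₁ = (-0.652, 0.304, -0.695), v₂ = (0.589, 0.413, -0.695).
Cross product v₁ × v₂ gives the pole to the plane: n ∝ (-0.075, 0.862, 0.448).
Dip δ = arctan(|n_h|/n_z) = arctan(0.865/0.448) = 62.6°.
Dip direction = atan2(-0.075, 0.862) = 355° (azimuth of n's horizontal projection).

true dip 63°, dip direction 355°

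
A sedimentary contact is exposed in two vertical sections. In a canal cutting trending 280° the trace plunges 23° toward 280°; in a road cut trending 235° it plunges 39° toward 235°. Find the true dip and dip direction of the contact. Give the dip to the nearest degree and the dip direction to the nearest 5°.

true dip 40°, dip direction 220°

Represent each trace as a vector plunging at its apparent dip toward its trend (east-north-up frame): v₁ = (-0.907, 0.160, -0.391), v₂ = (-0.637, -0.446, -0.629).
n = v₁ × v₂ = (-0.275, -0.322, 0.506) (taken with n_z > 0).
Dip δ = arctan(|n_h|/n_z) = arctan(0.423/0.506) = 39.9°.
The horizontal component of n points toward azimuth atan2(n_x, n_y) = 220°, the dip direction.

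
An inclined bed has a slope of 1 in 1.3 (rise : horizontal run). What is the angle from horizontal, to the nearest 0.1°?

tan θ = 1/1.3 = 0.7692
θ = arctan(0.7692) = 37.57°

37.6°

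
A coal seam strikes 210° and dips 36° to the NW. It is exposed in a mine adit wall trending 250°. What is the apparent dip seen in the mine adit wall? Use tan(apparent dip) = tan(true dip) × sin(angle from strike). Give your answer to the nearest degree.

Angle between strike (210°) and section (250°): β = 40°.
tan(apparent dip) = tan 36° · sin 40° = 0.4670
apparent dip = arctan 0.4670 = 25.03°

25°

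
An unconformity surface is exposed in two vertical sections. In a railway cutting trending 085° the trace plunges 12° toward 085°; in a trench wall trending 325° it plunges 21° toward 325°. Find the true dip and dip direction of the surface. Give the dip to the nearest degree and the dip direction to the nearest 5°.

The two traces are lines in the plane: v₁ = (sin 85°·cos 12°, cos 85°·cos 12°, −sin 12°), v₂ = (sin 325°·cos 21°, cos 325°·cos 21°, −sin 21°).
The plane normal is n = v₁ × v₂ ∝ (0.128, 0.461, 0.791).
Dip δ = arctan(|n_h|/n_z) = arctan(0.478/0.791) = 31.2°.
Dip direction = azimuth of (n_x, n_y) = atan2(0.128, 0.461) = 16°.

true dip 31°, dip direction 015°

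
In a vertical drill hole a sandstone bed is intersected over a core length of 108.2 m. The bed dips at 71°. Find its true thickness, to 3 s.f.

35.2 m

True thickness t = h · cos(dip) = 108.2 × cos 71°
t = 108.2 × 0.3256 = 35.226 m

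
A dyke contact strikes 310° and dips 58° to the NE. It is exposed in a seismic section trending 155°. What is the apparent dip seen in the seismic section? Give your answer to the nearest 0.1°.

Angle between strike (310°) and section (155°): β = 25°.
tan α = tan 58° × sin 25° = 1.6003 × 0.4226 = 0.6763
α = arctan(0.6763) = 34.07°

34.1°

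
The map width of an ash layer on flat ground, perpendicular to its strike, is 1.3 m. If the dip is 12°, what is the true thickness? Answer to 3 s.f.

0.270 m

True thickness t = w · sin(dip) = 1.3 × sin 12°
t = 1.3 × 0.2079 = 0.270 m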